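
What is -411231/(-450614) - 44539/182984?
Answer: 27589398179/41227576088 ≈ 0.66920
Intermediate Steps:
-411231/(-450614) - 44539/182984 = -411231*(-1/450614) - 44539*1/182984 = 411231/450614 - 44539/182984 = 27589398179/41227576088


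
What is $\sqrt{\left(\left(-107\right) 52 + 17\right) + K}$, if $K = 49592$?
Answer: $\sqrt{44045} \approx 209.87$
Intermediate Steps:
$\sqrt{\left(\left(-107\right) 52 + 17\right) + K} = \sqrt{\left(\left(-107\right) 52 + 17\right) + 49592} = \sqrt{\left(-5564 + 17\right) + 49592} = \sqrt{-5547 + 49592} = \sqrt{44045}$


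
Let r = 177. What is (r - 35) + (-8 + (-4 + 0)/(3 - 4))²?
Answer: 158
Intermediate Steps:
(r - 35) + (-8 + (-4 + 0)/(3 - 4))² = (177 - 35) + (-8 + (-4 + 0)/(3 - 4))² = 142 + (-8 - 4/(-1))² = 142 + (-8 - 4*(-1))² = 142 + (-8 + 4)² = 142 + (-4)² = 142 + 16 = 158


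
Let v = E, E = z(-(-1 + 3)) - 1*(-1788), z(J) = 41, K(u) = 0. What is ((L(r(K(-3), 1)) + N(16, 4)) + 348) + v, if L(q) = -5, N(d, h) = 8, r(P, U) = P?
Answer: 2180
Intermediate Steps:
E = 1829 (E = 41 - 1*(-1788) = 41 + 1788 = 1829)
v = 1829
((L(r(K(-3), 1)) + N(16, 4)) + 348) + v = ((-5 + 8) + 348) + 1829 = (3 + 348) + 1829 = 351 + 1829 = 2180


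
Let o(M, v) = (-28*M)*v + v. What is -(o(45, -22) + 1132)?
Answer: -28830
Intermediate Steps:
o(M, v) = v - 28*M*v (o(M, v) = -28*M*v + v = v - 28*M*v)
-(o(45, -22) + 1132) = -(-22*(1 - 28*45) + 1132) = -(-22*(1 - 1260) + 1132) = -(-22*(-1259) + 1132) = -(27698 + 1132) = -1*28830 = -28830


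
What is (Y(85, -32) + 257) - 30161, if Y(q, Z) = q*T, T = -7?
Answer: -30499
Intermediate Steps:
Y(q, Z) = -7*q (Y(q, Z) = q*(-7) = -7*q)
(Y(85, -32) + 257) - 30161 = (-7*85 + 257) - 30161 = (-595 + 257) - 30161 = -338 - 30161 = -30499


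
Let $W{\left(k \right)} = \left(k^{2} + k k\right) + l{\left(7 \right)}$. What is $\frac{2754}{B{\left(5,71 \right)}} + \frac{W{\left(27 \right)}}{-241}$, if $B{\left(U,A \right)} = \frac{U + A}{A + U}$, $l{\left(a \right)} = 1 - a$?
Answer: $\frac{662262}{241} \approx 2748.0$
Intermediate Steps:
$B{\left(U,A \right)} = 1$ ($B{\left(U,A \right)} = \frac{A + U}{A + U} = 1$)
$W{\left(k \right)} = -6 + 2 k^{2}$ ($W{\left(k \right)} = \left(k^{2} + k k\right) + \left(1 - 7\right) = \left(k^{2} + k^{2}\right) + \left(1 - 7\right) = 2 k^{2} - 6 = -6 + 2 k^{2}$)
$\frac{2754}{B{\left(5,71 \right)}} + \frac{W{\left(27 \right)}}{-241} = \frac{2754}{1} + \frac{-6 + 2 \cdot 27^{2}}{-241} = 2754 \cdot 1 + \left(-6 + 2 \cdot 729\right) \left(- \frac{1}{241}\right) = 2754 + \left(-6 + 1458\right) \left(- \frac{1}{241}\right) = 2754 + 1452 \left(- \frac{1}{241}\right) = 2754 - \frac{1452}{241} = \frac{662262}{241}$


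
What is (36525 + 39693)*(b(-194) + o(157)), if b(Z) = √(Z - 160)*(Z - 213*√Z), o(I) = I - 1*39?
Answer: 8993724 + 32468868*√17169 - 14786292*I*√354 ≈ 4.2634e+9 - 2.782e+8*I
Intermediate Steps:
o(I) = -39 + I (o(I) = I - 39 = -39 + I)
b(Z) = √(-160 + Z)*(Z - 213*√Z)
(36525 + 39693)*(b(-194) + o(157)) = (36525 + 39693)*(√(-160 - 194)*(-194 - 213*I*√194) + (-39 + 157)) = 76218*(√(-354)*(-194 - 213*I*√194) + 118) = 76218*((I*√354)*(-194 - 213*I*√194) + 118) = 76218*(I*√354*(-194 - 213*I*√194) + 118) = 76218*(118 + I*√354*(-194 - 213*I*√194)) = 8993724 + 76218*I*√354*(-194 - 213*I*√194)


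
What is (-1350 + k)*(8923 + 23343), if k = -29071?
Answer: -981563986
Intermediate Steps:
(-1350 + k)*(8923 + 23343) = (-1350 - 29071)*(8923 + 23343) = -30421*32266 = -981563986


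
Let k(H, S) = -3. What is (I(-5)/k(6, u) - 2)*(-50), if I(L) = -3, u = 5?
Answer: 50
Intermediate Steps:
(I(-5)/k(6, u) - 2)*(-50) = (-3/(-3) - 2)*(-50) = (-3*(-1/3) - 2)*(-50) = (1 - 2)*(-50) = -1*(-50) = 50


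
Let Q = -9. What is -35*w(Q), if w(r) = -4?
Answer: 140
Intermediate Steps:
-35*w(Q) = -35*(-4) = 140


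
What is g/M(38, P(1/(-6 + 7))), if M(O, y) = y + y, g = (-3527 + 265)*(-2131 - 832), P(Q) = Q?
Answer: 4832653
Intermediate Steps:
g = 9665306 (g = -3262*(-2963) = 9665306)
M(O, y) = 2*y
g/M(38, P(1/(-6 + 7))) = 9665306/((2/(-6 + 7))) = 9665306/((2/1)) = 9665306/((2*1)) = 9665306/2 = 9665306*(½) = 4832653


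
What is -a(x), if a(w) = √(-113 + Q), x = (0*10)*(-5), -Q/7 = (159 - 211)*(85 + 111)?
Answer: -√71231 ≈ -266.89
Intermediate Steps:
Q = 71344 (Q = -7*(159 - 211)*(85 + 111) = -(-364)*196 = -7*(-10192) = 71344)
x = 0 (x = 0*(-5) = 0)
a(w) = √71231 (a(w) = √(-113 + 71344) = √71231)
-a(x) = -√71231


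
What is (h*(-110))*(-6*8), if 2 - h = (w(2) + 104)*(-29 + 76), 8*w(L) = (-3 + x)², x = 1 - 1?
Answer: -26077260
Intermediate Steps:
x = 0
w(L) = 9/8 (w(L) = (-3 + 0)²/8 = (⅛)*(-3)² = (⅛)*9 = 9/8)
h = -39511/8 (h = 2 - (9/8 + 104)*(-29 + 76) = 2 - 841*47/8 = 2 - 1*39527/8 = 2 - 39527/8 = -39511/8 ≈ -4938.9)
(h*(-110))*(-6*8) = (-39511/8*(-110))*(-6*8) = (2173105/4)*(-48) = -26077260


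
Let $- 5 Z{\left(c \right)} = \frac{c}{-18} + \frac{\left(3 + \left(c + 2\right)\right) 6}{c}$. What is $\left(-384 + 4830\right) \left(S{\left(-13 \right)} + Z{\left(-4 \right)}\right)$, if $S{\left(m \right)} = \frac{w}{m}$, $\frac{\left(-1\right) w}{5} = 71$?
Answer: $\frac{612731}{5} \approx 1.2255 \cdot 10^{5}$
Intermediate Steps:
$w = -355$ ($w = \left(-5\right) 71 = -355$)
$Z{\left(c \right)} = \frac{c}{90} - \frac{30 + 6 c}{5 c}$ ($Z{\left(c \right)} = - \frac{\frac{c}{-18} + \frac{\left(3 + \left(c + 2\right)\right) 6}{c}}{5} = - \frac{c \left(- \frac{1}{18}\right) + \frac{\left(3 + \left(2 + c\right)\right) 6}{c}}{5} = - \frac{- \frac{c}{18} + \frac{\left(5 + c\right) 6}{c}}{5} = - \frac{- \frac{c}{18} + \frac{30 + 6 c}{c}}{5} = \frac{c}{90} - \frac{30 + 6 c}{5 c}$)
$S{\left(m \right)} = - \frac{355}{m}$
$\left(-384 + 4830\right) \left(S{\left(-13 \right)} + Z{\left(-4 \right)}\right) = \left(-384 + 4830\right) \left(- \frac{355}{-13} + \frac{-540 - 4 \left(-108 - 4\right)}{90 \left(-4\right)}\right) = 4446 \left(\left(-355\right) \left(- \frac{1}{13}\right) + \frac{1}{90} \left(- \frac{1}{4}\right) \left(-540 - -448\right)\right) = 4446 \left(\frac{355}{13} + \frac{1}{90} \left(- \frac{1}{4}\right) \left(-540 + 448\right)\right) = 4446 \left(\frac{355}{13} + \frac{1}{90} \left(- \frac{1}{4}\right) \left(-92\right)\right) = 4446 \left(\frac{355}{13} + \frac{23}{90}\right) = 4446 \cdot \frac{32249}{1170} = \frac{612731}{5}$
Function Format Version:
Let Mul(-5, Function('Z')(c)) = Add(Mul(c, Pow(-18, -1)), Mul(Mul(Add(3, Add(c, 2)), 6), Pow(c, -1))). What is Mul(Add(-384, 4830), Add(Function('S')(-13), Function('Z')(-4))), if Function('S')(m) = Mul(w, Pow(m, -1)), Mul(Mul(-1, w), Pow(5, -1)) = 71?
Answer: Rational(612731, 5) ≈ 1.2255e+5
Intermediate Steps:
w = -355 (w = Mul(-5, 71) = -355)
Function('Z')(c) = Add(Mul(Rational(1, 90), c), Mul(Rational(-1, 5), Pow(c, -1), Add(30, Mul(6, c)))) (Function('Z')(c) = Mul(Rational(-1, 5), Add(Mul(c, Pow(-18, -1)), Mul(Mul(Add(3, Add(c, 2)), 6), Pow(c, -1)))) = Mul(Rational(-1, 5), Add(Mul(c, Rational(-1, 18)), Mul(Mul(Add(3, Add(2, c)), 6), Pow(c, -1)))) = Mul(Rational(-1, 5), Add(Mul(Rational(-1, 18), c), Mul(Mul(Add(5, c), 6), Pow(c, -1)))) = Mul(Rational(-1, 5), Add(Mul(Rational(-1, 18), c), Mul(Add(30, Mul(6, c)), Pow(c, -1)))) = Mul(Rational(-1, 5), Add(Mul(Rational(-1, 18), c), Mul(Pow(c, -1), Add(30, Mul(6, c))))) = Add(Mul(Rational(1, 90), c), Mul(Rational(-1, 5), Pow(c, -1), Add(30, Mul(6, c)))))
Function('S')(m) = Mul(-355, Pow(m, -1))
Mul(Add(-384, 4830), Add(Function('S')(-13), Function('Z')(-4))) = Mul(Add(-384, 4830), Add(Mul(-355, Pow(-13, -1)), Mul(Rational(1, 90), Pow(-4, -1), Add(-540, Mul(-4, Add(-108, -4)))))) = Mul(4446, Add(Mul(-355, Rational(-1, 13)), Mul(Rational(1, 90), Rational(-1, 4), Add(-540, Mul(-4, -112))))) = Mul(4446, Add(Rational(355, 13), Mul(Rational(1, 90), Rational(-1, 4), Add(-540, 448)))) = Mul(4446, Add(Rational(355, 13), Mul(Rational(1, 90), Rational(-1, 4), -92))) = Mul(4446, Add(Rational(355, 13), Rational(23, 90))) = Mul(4446, Rational(32249, 1170)) = Rational(612731, 5)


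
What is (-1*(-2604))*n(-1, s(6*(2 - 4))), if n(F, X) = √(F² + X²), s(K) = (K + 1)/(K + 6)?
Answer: 434*√157 ≈ 5438.0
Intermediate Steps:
s(K) = (1 + K)/(6 + K)
(-1*(-2604))*n(-1, s(6*(2 - 4))) = (-1*(-2604))*√((-1)² + ((1 + 6*(2 - 4))/(6 + 6*(2 - 4)))²) = 2604*√(1 + ((1 + 6*(-2))/(6 + 6*(-2)))²) = 2604*√(1 + ((1 - 12)/(6 - 12))²) = 2604*√(1 + (-11/(-6))²) = 2604*√(1 + (-⅙*(-11))²) = 2604*√(1 + (11/6)²) = 2604*√(1 + 121/36) = 2604*√(157/36) = 2604*(√157/6) = 434*√157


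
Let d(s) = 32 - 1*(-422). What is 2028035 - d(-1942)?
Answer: 2027581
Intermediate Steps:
d(s) = 454 (d(s) = 32 + 422 = 454)
2028035 - d(-1942) = 2028035 - 1*454 = 2028035 - 454 = 2027581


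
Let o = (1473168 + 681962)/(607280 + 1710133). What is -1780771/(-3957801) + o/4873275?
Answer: 1340730094986329297/2979799570023011505 ≈ 0.44994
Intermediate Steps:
o = 2155130/2317413 ≈ 0.92997
-1780771/(-3957801) + o/4873275 = -1780771/(-3957801) + (2155130/2317413)/4873275 = -1780771*(-1/3957801) + (2155130/2317413)*(1/4873275) = 1780771/3957801 + 431026/2258678167515 = 1340730094986329297/2979799570023011505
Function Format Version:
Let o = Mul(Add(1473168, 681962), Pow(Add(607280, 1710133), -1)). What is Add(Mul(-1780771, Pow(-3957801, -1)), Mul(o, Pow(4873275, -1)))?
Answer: Rational(1340730094986329297, 2979799570023011505) ≈ 0.44994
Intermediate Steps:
o = Rational(2155130, 2317413) (o = Mul(2155130, Pow(2317413, -1)) = Mul(2155130, Rational(1, 2317413)) = Rational(2155130, 2317413) ≈ 0.92997)
Add(Mul(-1780771, Pow(-3957801, -1)), Mul(o, Pow(4873275, -1))) = Add(Mul(-1780771, Pow(-3957801, -1)), Mul(Rational(2155130, 2317413), Pow(4873275, -1))) = Add(Mul(-1780771, Rational(-1, 3957801)), Mul(Rational(2155130, 2317413), Rational(1, 4873275))) = Add(Rational(1780771, 3957801), Rational(431026, 2258678167515)) = Rational(1340730094986329297, 2979799570023011505)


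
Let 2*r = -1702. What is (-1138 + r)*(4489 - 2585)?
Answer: -3787056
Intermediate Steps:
r = -851 (r = (1/2)*(-1702) = -851)
(-1138 + r)*(4489 - 2585) = (-1138 - 851)*(4489 - 2585) = -1989*1904 = -3787056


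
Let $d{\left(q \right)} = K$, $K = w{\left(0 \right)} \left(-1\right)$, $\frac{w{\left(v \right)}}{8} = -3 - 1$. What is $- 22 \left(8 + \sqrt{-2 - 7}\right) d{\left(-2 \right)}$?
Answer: $-5632 - 2112 i \approx -5632.0 - 2112.0 i$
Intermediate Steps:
$w{\left(v \right)} = -32$ ($w{\left(v \right)} = 8 \left(-3 - 1\right) = 8 \left(-4\right) = -32$)
$K = 32$ ($K = \left(-32\right) \left(-1\right) = 32$)
$d{\left(q \right)} = 32$
$- 22 \left(8 + \sqrt{-2 - 7}\right) d{\left(-2 \right)} = - 22 \left(8 + \sqrt{-2 - 7}\right) 32 = - 22 \left(8 + \sqrt{-9}\right) 32 = - 22 \left(8 + 3 i\right) 32 = \left(-176 - 66 i\right) 32 = -5632 - 2112 i$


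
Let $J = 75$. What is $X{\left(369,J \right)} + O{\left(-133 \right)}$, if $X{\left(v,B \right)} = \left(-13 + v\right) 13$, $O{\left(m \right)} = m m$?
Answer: $22317$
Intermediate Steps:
$O{\left(m \right)} = m^{2}$
$X{\left(v,B \right)} = -169 + 13 v$
$X{\left(369,J \right)} + O{\left(-133 \right)} = \left(-169 + 13 \cdot 369\right) + \left(-133\right)^{2} = \left(-169 + 4797\right) + 17689 = 4628 + 17689 = 22317$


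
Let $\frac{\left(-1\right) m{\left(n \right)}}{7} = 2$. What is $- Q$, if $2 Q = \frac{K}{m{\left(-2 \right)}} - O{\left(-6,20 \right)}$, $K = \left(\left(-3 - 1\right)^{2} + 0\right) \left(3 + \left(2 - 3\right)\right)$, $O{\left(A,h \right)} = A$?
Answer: $- \frac{13}{7} \approx -1.8571$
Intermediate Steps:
$m{\left(n \right)} = -14$ ($m{\left(n \right)} = \left(-7\right) 2 = -14$)
$K = 32$ ($K = \left(\left(-4\right)^{2} + 0\right) \left(3 + \left(2 - 3\right)\right) = \left(16 + 0\right) \left(3 - 1\right) = 16 \cdot 2 = 32$)
$Q = \frac{13}{7}$ ($Q = \frac{\frac{32}{-14} - -6}{2} = \frac{32 \left(- \frac{1}{14}\right) + 6}{2} = \frac{- \frac{16}{7} + 6}{2} = \frac{1}{2} \cdot \frac{26}{7} = \frac{13}{7} \approx 1.8571$)
$- Q = \left(-1\right) \frac{13}{7} = - \frac{13}{7}$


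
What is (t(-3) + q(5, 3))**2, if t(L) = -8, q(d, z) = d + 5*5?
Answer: 484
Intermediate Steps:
q(d, z) = 25 + d (q(d, z) = d + 25 = 25 + d)
(t(-3) + q(5, 3))**2 = (-8 + (25 + 5))**2 = (-8 + 30)**2 = 22**2 = 484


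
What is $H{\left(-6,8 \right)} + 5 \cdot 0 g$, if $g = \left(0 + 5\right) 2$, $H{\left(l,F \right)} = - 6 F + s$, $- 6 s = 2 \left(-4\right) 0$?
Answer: $-48$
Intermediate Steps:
$s = 0$ ($s = - \frac{2 \left(-4\right) 0}{6} = - \frac{\left(-8\right) 0}{6} = \left(- \frac{1}{6}\right) 0 = 0$)
$H{\left(l,F \right)} = - 6 F$ ($H{\left(l,F \right)} = - 6 F + 0 = - 6 F$)
$g = 10$ ($g = 5 \cdot 2 = 10$)
$H{\left(-6,8 \right)} + 5 \cdot 0 g = \left(-6\right) 8 + 5 \cdot 0 \cdot 10 = -48 + 0 \cdot 10 = -48 + 0 = -48$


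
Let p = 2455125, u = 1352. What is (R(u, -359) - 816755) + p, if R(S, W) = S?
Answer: 1639722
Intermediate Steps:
(R(u, -359) - 816755) + p = (1352 - 816755) + 2455125 = -815403 + 2455125 = 1639722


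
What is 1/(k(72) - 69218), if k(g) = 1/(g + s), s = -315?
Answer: -243/16819975 ≈ -1.4447e-5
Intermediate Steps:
k(g) = 1/(-315 + g) (k(g) = 1/(g - 315) = 1/(-315 + g))
1/(k(72) - 69218) = 1/(1/(-315 + 72) - 69218) = 1/(1/(-243) - 69218) = 1/(-1/243 - 69218) = 1/(-16819975/243) = -243/16819975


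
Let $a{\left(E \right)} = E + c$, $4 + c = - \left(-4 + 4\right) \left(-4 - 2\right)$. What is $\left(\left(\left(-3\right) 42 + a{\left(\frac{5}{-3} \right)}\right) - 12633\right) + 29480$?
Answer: $\frac{50146}{3} \approx 16715.0$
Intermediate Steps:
$c = -4$ ($c = -4 - \left(-4 + 4\right) \left(-4 - 2\right) = -4 - 0 \left(-6\right) = -4 - 0 = -4 + 0 = -4$)
$a{\left(E \right)} = -4 + E$ ($a{\left(E \right)} = E - 4 = -4 + E$)
$\left(\left(\left(-3\right) 42 + a{\left(\frac{5}{-3} \right)}\right) - 12633\right) + 29480 = \left(\left(\left(-3\right) 42 - \left(4 - \frac{5}{-3}\right)\right) - 12633\right) + 29480 = \left(\left(-126 + \left(-4 + 5 \left(- \frac{1}{3}\right)\right)\right) - 12633\right) + 29480 = \left(\left(-126 - \frac{17}{3}\right) - 12633\right) + 29480 = \left(- \frac{395}{3} - 12633\right) + 29480 = - \frac{38294}{3} + 29480 = \frac{50146}{3}$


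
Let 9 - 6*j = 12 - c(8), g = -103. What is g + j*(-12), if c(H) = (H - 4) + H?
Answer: -121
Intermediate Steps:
c(H) = -4 + 2*H (c(H) = (-4 + H) + H = -4 + 2*H)
j = 3/2 (j = 3/2 - (12 - (-4 + 2*8))/6 = 3/2 - (12 - (-4 + 16))/6 = 3/2 - (12 - 1*12)/6 = 3/2 - (12 - 12)/6 = 3/2 - ⅙*0 = 3/2 + 0 = 3/2 ≈ 1.5000)
g + j*(-12) = -103 + (3/2)*(-12) = -103 - 18 = -121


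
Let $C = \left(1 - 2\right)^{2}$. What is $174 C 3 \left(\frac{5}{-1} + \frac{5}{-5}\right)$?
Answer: $-3132$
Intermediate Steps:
$C = 1$ ($C = \left(-1\right)^{2} = 1$)
$174 C 3 \left(\frac{5}{-1} + \frac{5}{-5}\right) = 174 \cdot 1 \cdot 3 \left(\frac{5}{-1} + \frac{5}{-5}\right) = 174 \cdot 3 \left(5 \left(-1\right) + 5 \left(- \frac{1}{5}\right)\right) = 174 \cdot 3 \left(-5 - 1\right) = 174 \cdot 3 \left(-6\right) = 174 \left(-18\right) = -3132$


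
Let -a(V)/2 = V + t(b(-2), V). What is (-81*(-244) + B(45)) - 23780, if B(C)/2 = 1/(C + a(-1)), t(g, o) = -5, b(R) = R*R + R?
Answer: -228910/57 ≈ -4016.0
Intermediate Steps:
b(R) = R + R**2 (b(R) = R**2 + R = R + R**2)
a(V) = 10 - 2*V (a(V) = -2*(V - 5) = -2*(-5 + V) = 10 - 2*V)
B(C) = 2/(12 + C) (B(C) = 2/(C + (10 - 2*(-1))) = 2/(C + (10 + 2)) = 2/(C + 12) = 2/(12 + C))
(-81*(-244) + B(45)) - 23780 = (-81*(-244) + 2/(12 + 45)) - 23780 = (19764 + 2/57) - 23780 = 1126550/57 - 23780 = -228910/57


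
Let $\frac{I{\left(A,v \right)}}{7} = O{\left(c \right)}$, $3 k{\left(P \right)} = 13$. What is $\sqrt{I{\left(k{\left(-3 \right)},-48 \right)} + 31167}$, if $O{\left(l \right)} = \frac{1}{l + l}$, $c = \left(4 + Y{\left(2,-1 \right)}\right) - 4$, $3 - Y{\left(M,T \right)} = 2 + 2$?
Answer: $\frac{\sqrt{124654}}{2} \approx 176.53$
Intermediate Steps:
$k{\left(P \right)} = \frac{13}{3}$ ($k{\left(P \right)} = \frac{1}{3} \cdot 13 = \frac{13}{3}$)
$Y{\left(M,T \right)} = -1$ ($Y{\left(M,T \right)} = 3 - \left(2 + 2\right) = 3 - 4 = -1$)
$c = -1$ ($c = \left(4 - 1\right) - 4 = 3 - 4 = -1$)
$O{\left(l \right)} = \frac{1}{2 l}$
$I{\left(A,v \right)} = - \frac{7}{2}$ ($I{\left(A,v \right)} = 7 \frac{1}{2 \left(-1\right)} = 7 \cdot \frac{1}{2} \left(-1\right) = 7 \left(- \frac{1}{2}\right) = - \frac{7}{2}$)
$\sqrt{I{\left(k{\left(-3 \right)},-48 \right)} + 31167} = \sqrt{- \frac{7}{2} + 31167} = \sqrt{\frac{62327}{2}} = \frac{\sqrt{124654}}{2}$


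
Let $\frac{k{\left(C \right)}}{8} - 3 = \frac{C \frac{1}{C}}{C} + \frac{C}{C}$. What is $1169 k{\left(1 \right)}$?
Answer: $46760$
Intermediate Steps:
$k{\left(C \right)} = 32 + \frac{8}{C}$ ($k{\left(C \right)} = 24 + 8 \left(\frac{C \frac{1}{C}}{C} + \frac{C}{C}\right) = 24 + 8 \left(1 \frac{1}{C} + 1\right) = 24 + 8 \left(\frac{1}{C} + 1\right) = 24 + 8 \left(1 + \frac{1}{C}\right) = 24 + \left(8 + \frac{8}{C}\right) = 32 + \frac{8}{C}$)
$1169 k{\left(1 \right)} = 1169 \left(32 + \frac{8}{1}\right) = 1169 \left(32 + 8 \cdot 1\right) = 1169 \left(32 + 8\right) = 1169 \cdot 40 = 46760$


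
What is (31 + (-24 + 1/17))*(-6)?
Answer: -720/17 ≈ -42.353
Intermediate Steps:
(31 + (-24 + 1/17))*(-6) = (31 - 407/17)*(-6) = (120/17)*(-6) = -720/17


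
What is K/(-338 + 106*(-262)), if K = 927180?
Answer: -30906/937 ≈ -32.984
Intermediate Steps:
K/(-338 + 106*(-262)) = 927180/(-338 + 106*(-262)) = 927180/(-338 - 27772) = 927180/(-28110) = 927180*(-1/28110) = -30906/937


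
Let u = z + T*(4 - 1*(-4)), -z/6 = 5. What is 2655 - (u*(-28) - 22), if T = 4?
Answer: 2733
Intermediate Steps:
z = -30 (z = -6*5 = -30)
u = 2 (u = -30 + 4*(4 - 1*(-4)) = -30 + 4*(4 + 4) = -30 + 4*8 = -30 + 32 = 2)
2655 - (u*(-28) - 22) = 2655 - (2*(-28) - 22) = 2655 - (-56 - 22) = 2655 - 1*(-78) = 2655 + 78 = 2733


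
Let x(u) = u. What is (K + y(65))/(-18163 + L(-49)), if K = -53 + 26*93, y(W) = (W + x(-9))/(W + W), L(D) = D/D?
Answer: -51251/393510 ≈ -0.13024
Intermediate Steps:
L(D) = 1
y(W) = (-9 + W)/(2*W) (y(W) = (W - 9)/(W + W) = (-9 + W)/((2*W)) = (-9 + W)*(1/(2*W)) = (-9 + W)/(2*W))
K = 2365 (K = -53 + 2418 = 2365)
(K + y(65))/(-18163 + L(-49)) = (2365 + (½)*(-9 + 65)/65)/(-18163 + 1) = (2365 + (½)*(1/65)*56)/(-18162) = (2365 + 28/65)*(-1/18162) = (153753/65)*(-1/18162) = -51251/393510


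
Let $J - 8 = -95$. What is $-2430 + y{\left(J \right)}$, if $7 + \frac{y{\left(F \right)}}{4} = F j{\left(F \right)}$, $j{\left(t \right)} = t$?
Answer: $27818$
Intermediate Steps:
$J = -87$ ($J = 8 - 95 = -87$)
$y{\left(F \right)} = -28 + 4 F^{2}$ ($y{\left(F \right)} = -28 + 4 F F = -28 + 4 F^{2}$)
$-2430 + y{\left(J \right)} = -2430 - \left(28 - 4 \left(-87\right)^{2}\right) = -2430 + \left(-28 + 4 \cdot 7569\right) = -2430 + \left(-28 + 30276\right) = -2430 + 30248 = 27818$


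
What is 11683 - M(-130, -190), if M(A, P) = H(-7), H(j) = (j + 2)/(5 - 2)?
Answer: 35054/3 ≈ 11685.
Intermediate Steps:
H(j) = 2/3 + j/3 (H(j) = (2 + j)/3 = (2 + j)*(1/3) = 2/3 + j/3)
M(A, P) = -5/3 (M(A, P) = 2/3 + (1/3)*(-7) = 2/3 - 7/3 = -5/3)
11683 - M(-130, -190) = 11683 - 1*(-5/3) = 11683 + 5/3 = 35054/3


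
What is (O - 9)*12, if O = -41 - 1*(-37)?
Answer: -156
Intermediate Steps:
O = -4 (O = -41 + 37 = -4)
(O - 9)*12 = (-4 - 9)*12 = -13*12 = -156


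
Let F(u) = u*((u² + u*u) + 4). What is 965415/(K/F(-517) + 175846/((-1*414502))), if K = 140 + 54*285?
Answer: -2513580918303489705/1104694550236 ≈ -2.2754e+6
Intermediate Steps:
K = 15530 (K = 140 + 15390 = 15530)
F(u) = u*(4 + 2*u²) (F(u) = u*((u² + u²) + 4) = u*(2*u² + 4) = u*(4 + 2*u²))
965415/(K/F(-517) + 175846/((-1*414502))) = 965415/(15530/((2*(-517)*(2 + (-517)²))) + 175846/((-1*414502))) = 965415/(15530/((2*(-517)*(2 + 267289))) + 175846/(-414502)) = 965415/(15530/((2*(-517)*267291)) + 175846*(-1/414502)) = 965415/(15530/(-276378894) - 7993/18841) = 965415/(15530*(-1/276378894) - 7993/18841) = 965415/(-7765/138189447 - 7993/18841) = 965415/(-1104694550236/2603627370927) = 965415*(-2603627370927/1104694550236) = -2513580918303489705/1104694550236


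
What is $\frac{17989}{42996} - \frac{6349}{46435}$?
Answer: $\frac{562337611}{1996519260} \approx 0.28166$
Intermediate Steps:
$\frac{17989}{42996} - \frac{6349}{46435} = \frac{562337611}{1996519260}$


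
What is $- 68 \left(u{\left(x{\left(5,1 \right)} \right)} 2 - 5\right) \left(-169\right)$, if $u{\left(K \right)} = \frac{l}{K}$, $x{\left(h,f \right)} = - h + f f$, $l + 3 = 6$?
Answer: $-74698$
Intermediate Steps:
$l = 3$ ($l = -3 + 6 = 3$)
$x{\left(h,f \right)} = f^{2} - h$ ($x{\left(h,f \right)} = - h + f^{2} = f^{2} - h$)
$u{\left(K \right)} = \frac{3}{K}$
$- 68 \left(u{\left(x{\left(5,1 \right)} \right)} 2 - 5\right) \left(-169\right) = - 68 \left(\frac{3}{1^{2} - 5} \cdot 2 - 5\right) \left(-169\right) = - 68 \left(\frac{3}{1 - 5} \cdot 2 - 5\right) \left(-169\right) = - 68 \left(\frac{3}{-4} \cdot 2 - 5\right) \left(-169\right) = - 68 \left(3 \left(- \frac{1}{4}\right) 2 - 5\right) \left(-169\right) = - 68 \left(\left(- \frac{3}{4}\right) 2 - 5\right) \left(-169\right) = - 68 \left(- \frac{3}{2} - 5\right) \left(-169\right) = \left(-68\right) \left(- \frac{13}{2}\right) \left(-169\right) = 442 \left(-169\right) = -74698$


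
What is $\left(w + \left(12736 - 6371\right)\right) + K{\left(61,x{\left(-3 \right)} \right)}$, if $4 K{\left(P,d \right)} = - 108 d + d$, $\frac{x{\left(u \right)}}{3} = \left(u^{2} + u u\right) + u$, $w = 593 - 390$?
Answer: $\frac{21457}{4} \approx 5364.3$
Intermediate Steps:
$w = 203$ ($w = 593 - 390 = 203$)
$x{\left(u \right)} = 3 u + 6 u^{2}$ ($x{\left(u \right)} = 3 \left(\left(u^{2} + u u\right) + u\right) = 3 \left(\left(u^{2} + u^{2}\right) + u\right) = 3 \left(2 u^{2} + u\right) = 3 \left(u + 2 u^{2}\right) = 3 u + 6 u^{2}$)
$K{\left(P,d \right)} = - \frac{107 d}{4}$ ($K{\left(P,d \right)} = \frac{- 108 d + d}{4} = \frac{\left(-107\right) d}{4} = - \frac{107 d}{4}$)
$\left(w + \left(12736 - 6371\right)\right) + K{\left(61,x{\left(-3 \right)} \right)} = \left(203 + \left(12736 - 6371\right)\right) - \frac{107 \cdot 3 \left(-3\right) \left(1 + 2 \left(-3\right)\right)}{4} = \left(203 + \left(12736 - 6371\right)\right) - \frac{107 \cdot 3 \left(-3\right) \left(1 - 6\right)}{4} = \left(203 + 6365\right) - \frac{107 \cdot 3 \left(-3\right) \left(-5\right)}{4} = 6568 - \frac{4815}{4} = \frac{21457}{4}$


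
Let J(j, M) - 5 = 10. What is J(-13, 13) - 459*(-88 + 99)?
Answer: -5034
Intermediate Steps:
J(j, M) = 15 (J(j, M) = 5 + 10 = 15)
J(-13, 13) - 459*(-88 + 99) = 15 - 459*(-88 + 99) = 15 - 459*11 = 15 - 5049 = -5034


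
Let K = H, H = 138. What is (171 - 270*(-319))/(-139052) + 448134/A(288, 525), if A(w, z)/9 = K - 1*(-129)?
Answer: 20702182555/111380652 ≈ 185.87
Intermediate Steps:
K = 138
A(w, z) = 2403 (A(w, z) = 9*(138 - 1*(-129)) = 9*(138 + 129) = 9*267 = 2403)
(171 - 270*(-319))/(-139052) + 448134/A(288, 525) = (171 - 270*(-319))/(-139052) + 448134/2403 = (171 + 86130)*(-1/139052) + 448134*(1/2403) = 86301*(-1/139052) + 149378/801 = -86301/139052 + 149378/801 = 20702182555/111380652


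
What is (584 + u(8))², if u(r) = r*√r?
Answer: 341568 + 18688*√2 ≈ 3.6800e+5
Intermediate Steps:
u(r) = r^(3/2)
(584 + u(8))² = (584 + 8^(3/2))² = (584 + 16*√2)²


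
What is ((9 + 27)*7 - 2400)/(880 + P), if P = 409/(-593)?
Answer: -1273764/521431 ≈ -2.4428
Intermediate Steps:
P = -409/593 (P = 409*(-1/593) = -409/593 ≈ -0.68971)
((9 + 27)*7 - 2400)/(880 + P) = ((9 + 27)*7 - 2400)/(880 - 409/593) = (36*7 - 2400)/(521431/593) = (252 - 2400)*(593/521431) = -2148*593/521431 = -1273764/521431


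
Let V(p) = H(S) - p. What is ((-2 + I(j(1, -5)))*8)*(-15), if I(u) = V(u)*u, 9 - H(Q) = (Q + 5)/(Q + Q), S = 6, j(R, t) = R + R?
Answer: -1220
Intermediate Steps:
j(R, t) = 2*R
H(Q) = 9 - (5 + Q)/(2*Q) (H(Q) = 9 - (Q + 5)/(Q + Q) = 9 - (5 + Q)/(2*Q))
V(p) = 97/12 - p (V(p) = (1/2)*(-5 + 17*6)/6 - p = (1/2)*(1/6)*(-5 + 102) - p = (1/2)*(1/6)*97 - p = 97/12 - p)
I(u) = u*(97/12 - u) (I(u) = (97/12 - u)*u = u*(97/12 - u))
((-2 + I(j(1, -5)))*8)*(-15) = ((-2 + (2*1)*(97 - 24)/12)*8)*(-15) = ((-2 + (1/12)*2*(97 - 12*2))*8)*(-15) = ((-2 + (1/12)*2*(97 - 24))*8)*(-15) = ((-2 + (1/12)*2*73)*8)*(-15) = ((-2 + 73/6)*8)*(-15) = ((61/6)*8)*(-15) = (244/3)*(-15) = -1220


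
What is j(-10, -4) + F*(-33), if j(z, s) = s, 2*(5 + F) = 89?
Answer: -2615/2 ≈ -1307.5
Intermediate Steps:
F = 79/2 (F = -5 + (1/2)*89 = -5 + 89/2 = 79/2 ≈ 39.500)
j(-10, -4) + F*(-33) = -4 + (79/2)*(-33) = -4 - 2607/2 = -2615/2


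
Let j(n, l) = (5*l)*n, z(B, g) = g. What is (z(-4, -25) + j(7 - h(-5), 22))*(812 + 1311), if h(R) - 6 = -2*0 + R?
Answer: 1348105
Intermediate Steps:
h(R) = 6 + R (h(R) = 6 + (-2*0 + R) = 6 + (0 + R) = 6 + R)
j(n, l) = 5*l*n
(z(-4, -25) + j(7 - h(-5), 22))*(812 + 1311) = (-25 + 5*22*(7 - (6 - 5)))*(812 + 1311) = (-25 + 5*22*(7 - 1*1))*2123 = (-25 + 5*22*(7 - 1))*2123 = (-25 + 5*22*6)*2123 = (-25 + 660)*2123 = 635*2123 = 1348105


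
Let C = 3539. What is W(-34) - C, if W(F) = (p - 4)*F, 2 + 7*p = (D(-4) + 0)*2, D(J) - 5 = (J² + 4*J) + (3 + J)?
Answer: -24025/7 ≈ -3432.1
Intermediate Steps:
D(J) = 8 + J² + 5*J (D(J) = 5 + ((J² + 4*J) + (3 + J)) = 5 + (3 + J² + 5*J) = 8 + J² + 5*J)
p = 6/7 (p = -2/7 + (((8 + (-4)² + 5*(-4)) + 0)*2)/7 = -2/7 + (((8 + 16 - 20) + 0)*2)/7 = -2/7 + ((4 + 0)*2)/7 = -2/7 + (4*2)/7 = -2/7 + (⅐)*8 = -2/7 + 8/7 = 6/7 ≈ 0.85714)
W(F) = -22*F/7 (W(F) = (6/7 - 4)*F = -22*F/7)
W(-34) - C = -22/7*(-34) - 1*3539 = 748/7 - 3539 = -24025/7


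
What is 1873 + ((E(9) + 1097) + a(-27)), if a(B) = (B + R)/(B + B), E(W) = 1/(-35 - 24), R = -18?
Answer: 1051669/354 ≈ 2970.8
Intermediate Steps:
E(W) = -1/59 (E(W) = 1/(-59) = -1/59)
a(B) = (-18 + B)/(2*B) (a(B) = (B - 18)/(B + B) = (-18 + B)/((2*B)) = (-18 + B)*(1/(2*B)) = (-18 + B)/(2*B))
1873 + ((E(9) + 1097) + a(-27)) = 1873 + ((-1/59 + 1097) + (1/2)*(-18 - 27)/(-27)) = 1873 + (64722/59 + (1/2)*(-1/27)*(-45)) = 1873 + (64722/59 + 5/6) = 1873 + 388627/354 = 1051669/354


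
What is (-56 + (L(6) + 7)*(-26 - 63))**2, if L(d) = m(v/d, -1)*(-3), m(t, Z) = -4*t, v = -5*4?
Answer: 8300161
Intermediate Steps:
v = -20 (v = -1*20 = -20)
L(d) = -240/d (L(d) = -(-80)/d*(-3) = (80/d)*(-3) = -240/d)
(-56 + (L(6) + 7)*(-26 - 63))**2 = (-56 + (-240/6 + 7)*(-26 - 63))**2 = (-56 + (-240*1/6 + 7)*(-89))**2 = (-56 + (-40 + 7)*(-89))**2 = (-56 - 33*(-89))**2 = (-56 + 2937)**2 = 2881**2 = 8300161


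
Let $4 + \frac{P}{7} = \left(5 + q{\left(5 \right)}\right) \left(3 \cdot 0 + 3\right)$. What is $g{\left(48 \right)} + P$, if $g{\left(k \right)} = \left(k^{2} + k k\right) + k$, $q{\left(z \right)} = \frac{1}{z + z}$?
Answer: $\frac{47351}{10} \approx 4735.1$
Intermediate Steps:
$q{\left(z \right)} = \frac{1}{2 z}$
$g{\left(k \right)} = k + 2 k^{2}$ ($g{\left(k \right)} = \left(k^{2} + k^{2}\right) + k = 2 k^{2} + k = k + 2 k^{2}$)
$P = \frac{791}{10}$ ($P = -28 + 7 \left(5 + \frac{1}{2 \cdot 5}\right) \left(3 \cdot 0 + 3\right) = -28 + 7 \left(5 + \frac{1}{2} \cdot \frac{1}{5}\right) \left(0 + 3\right) = -28 + 7 \left(5 + \frac{1}{10}\right) 3 = -28 + 7 \cdot \frac{51}{10} \cdot 3 = -28 + 7 \cdot \frac{153}{10} = -28 + \frac{1071}{10} = \frac{791}{10} \approx 79.1$)
$g{\left(48 \right)} + P = 48 \left(1 + 2 \cdot 48\right) + \frac{791}{10} = 48 \left(1 + 96\right) + \frac{791}{10} = 48 \cdot 97 + \frac{791}{10} = 4656 + \frac{791}{10} = \frac{47351}{10}$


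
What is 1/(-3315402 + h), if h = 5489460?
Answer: 1/2174058 ≈ 4.5997e-7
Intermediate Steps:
1/(-3315402 + h) = 1/(-3315402 + 5489460) = 1/2174058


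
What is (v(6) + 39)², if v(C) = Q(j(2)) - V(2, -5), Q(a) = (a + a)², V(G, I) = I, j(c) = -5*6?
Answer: 13278736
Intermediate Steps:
j(c) = -30
Q(a) = 4*a² (Q(a) = (2*a)² = 4*a²)
v(C) = 3605 (v(C) = 4*(-30)² - 1*(-5) = 4*900 + 5 = 3600 + 5 = 3605)
(v(6) + 39)² = (3605 + 39)² = 3644² = 13278736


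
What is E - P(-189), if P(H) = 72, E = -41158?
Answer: -41230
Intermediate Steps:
E - P(-189) = -41158 - 1*72 = -41158 - 72 = -41230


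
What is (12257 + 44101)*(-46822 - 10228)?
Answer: -3215223900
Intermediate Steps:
(12257 + 44101)*(-46822 - 10228) = 56358*(-57050) = -3215223900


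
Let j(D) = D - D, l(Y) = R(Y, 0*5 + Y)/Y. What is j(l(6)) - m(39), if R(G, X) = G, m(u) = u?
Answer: -39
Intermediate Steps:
l(Y) = 1 (l(Y) = Y/Y = 1)
j(D) = 0
j(l(6)) - m(39) = 0 - 1*39 = 0 - 39 = -39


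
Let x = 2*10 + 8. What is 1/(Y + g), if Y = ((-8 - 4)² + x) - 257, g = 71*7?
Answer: 1/412 ≈ 0.0024272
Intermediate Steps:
x = 28 (x = 20 + 8 = 28)
g = 497
Y = -85 (Y = ((-8 - 4)² + 28) - 257 = ((-12)² + 28) - 257 = (144 + 28) - 257 = 172 - 257 = -85)
1/(Y + g) = 1/(-85 + 497) = 1/412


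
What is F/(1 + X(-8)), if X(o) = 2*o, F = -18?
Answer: 6/5 ≈ 1.2000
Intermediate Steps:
F/(1 + X(-8)) = -18/(1 + 2*(-8)) = -18/(1 - 16) = -18/(-15) = -1/15*(-18) = 6/5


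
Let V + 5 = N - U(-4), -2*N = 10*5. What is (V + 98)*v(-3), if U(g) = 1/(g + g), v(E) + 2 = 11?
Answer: 4905/8 ≈ 613.13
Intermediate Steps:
v(E) = 9 (v(E) = -2 + 11 = 9)
U(g) = 1/(2*g)
N = -25 (N = -5*5 = -½*50 = -25)
V = -239/8 (V = -5 + (-25 - 1/(2*(-4))) = -5 + (-25 - (-1)/(2*4)) = -5 + (-25 - 1*(-⅛)) = -5 + (-25 + ⅛) = -5 - 199/8 = -239/8 ≈ -29.875)
(V + 98)*v(-3) = (-239/8 + 98)*9 = (545/8)*9 = 4905/8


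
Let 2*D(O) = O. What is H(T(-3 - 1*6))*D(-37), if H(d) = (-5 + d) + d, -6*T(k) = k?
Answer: 37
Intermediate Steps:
T(k) = -k/6
H(d) = -5 + 2*d
D(O) = O/2
H(T(-3 - 1*6))*D(-37) = (-5 + 2*(-(-3 - 1*6)/6))*((½)*(-37)) = (-5 + 2*(-(-3 - 6)/6))*(-37/2) = (-5 + 2*(-⅙*(-9)))*(-37/2) = (-5 + 2*(3/2))*(-37/2) = (-5 + 3)*(-37/2) = -2*(-37/2) = 37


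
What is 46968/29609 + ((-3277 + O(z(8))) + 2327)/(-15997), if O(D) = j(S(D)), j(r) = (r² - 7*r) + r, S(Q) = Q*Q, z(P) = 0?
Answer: 779475646/473655173 ≈ 1.6457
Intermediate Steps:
S(Q) = Q²
j(r) = r² - 6*r
O(D) = D²*(-6 + D²)
46968/29609 + ((-3277 + O(z(8))) + 2327)/(-15997) = 46968/29609 + ((-3277 + 0²*(-6 + 0²)) + 2327)/(-15997) = 46968*(1/29609) + ((-3277 + 0*(-6 + 0)) + 2327)*(-1/15997) = 46968/29609 + ((-3277 + 0*(-6)) + 2327)*(-1/15997) = 46968/29609 + ((-3277 + 0) + 2327)*(-1/15997) = 46968/29609 + (-3277 + 2327)*(-1/15997) = 46968/29609 - 950*(-1/15997) = 46968/29609 + 950/15997 = 779475646/473655173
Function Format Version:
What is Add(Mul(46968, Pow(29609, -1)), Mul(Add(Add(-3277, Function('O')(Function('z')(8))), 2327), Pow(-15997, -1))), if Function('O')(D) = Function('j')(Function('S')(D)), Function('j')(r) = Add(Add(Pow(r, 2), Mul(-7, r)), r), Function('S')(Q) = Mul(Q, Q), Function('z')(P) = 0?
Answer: Rational(779475646, 473655173) ≈ 1.6457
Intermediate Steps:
Function('S')(Q) = Pow(Q, 2)
Function('j')(r) = Add(Pow(r, 2), Mul(-6, r))
Function('O')(D) = Mul(Pow(D, 2), Add(-6, Pow(D, 2)))
Add(Mul(46968, Pow(29609, -1)), Mul(Add(Add(-3277, Function('O')(Function('z')(8))), 2327), Pow(-15997, -1))) = Add(Mul(46968, Pow(29609, -1)), Mul(Add(Add(-3277, Mul(Pow(0, 2), Add(-6, Pow(0, 2)))), 2327), Pow(-15997, -1))) = Add(Mul(46968, Rational(1, 29609)), Mul(Add(Add(-3277, Mul(0, Add(-6, 0))), 2327), Rational(-1, 15997))) = Add(Rational(46968, 29609), Mul(Add(Add(-3277, Mul(0, -6)), 2327), Rational(-1, 15997))) = Add(Rational(46968, 29609), Mul(Add(Add(-3277, 0), 2327), Rational(-1, 15997))) = Add(Rational(46968, 29609), Mul(Add(-3277, 2327), Rational(-1, 15997))) = Add(Rational(46968, 29609), Mul(-950, Rational(-1, 15997))) = Add(Rational(46968, 29609), Rational(950, 15997)) = Rational(779475646, 473655173)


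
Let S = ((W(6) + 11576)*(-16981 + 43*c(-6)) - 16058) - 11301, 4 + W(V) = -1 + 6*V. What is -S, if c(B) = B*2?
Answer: 203115038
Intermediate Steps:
W(V) = -5 + 6*V (W(V) = -4 + (-1 + 6*V) = -5 + 6*V)
c(B) = 2*B
S = -203115038 (S = (((-5 + 6*6) + 11576)*(-16981 + 43*(2*(-6))) - 16058) - 11301 = (((-5 + 36) + 11576)*(-16981 + 43*(-12)) - 16058) - 11301 = ((31 + 11576)*(-16981 - 516) - 16058) - 11301 = (11607*(-17497) - 16058) - 11301 = (-203087679 - 16058) - 11301 = -203103737 - 11301 = -203115038)
-S = -1*(-203115038) = 203115038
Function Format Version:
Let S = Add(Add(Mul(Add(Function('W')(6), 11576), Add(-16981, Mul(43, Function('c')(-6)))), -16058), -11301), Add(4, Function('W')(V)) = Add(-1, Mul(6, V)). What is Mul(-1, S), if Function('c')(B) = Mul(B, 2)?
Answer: 203115038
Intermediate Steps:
Function('W')(V) = Add(-5, Mul(6, V)) (Function('W')(V) = Add(-4, Add(-1, Mul(6, V))) = Add(-5, Mul(6, V)))
Function('c')(B) = Mul(2, B)
S = -203115038 (S = Add(Add(Mul(Add(Add(-5, Mul(6, 6)), 11576), Add(-16981, Mul(43, Mul(2, -6)))), -16058), -11301) = Add(Add(Mul(Add(Add(-5, 36), 11576), Add(-16981, Mul(43, -12))), -16058), -11301) = Add(Add(Mul(Add(31, 11576), Add(-16981, -516)), -16058), -11301) = Add(Add(Mul(11607, -17497), -16058), -11301) = Add(Add(-203087679, -16058), -11301) = Add(-203103737, -11301) = -203115038)
Mul(-1, S) = Mul(-1, -203115038) = 203115038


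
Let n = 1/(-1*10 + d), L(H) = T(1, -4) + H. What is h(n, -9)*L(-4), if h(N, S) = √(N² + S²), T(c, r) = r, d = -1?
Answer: -104*√58/11 ≈ -72.004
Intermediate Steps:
L(H) = -4 + H
n = -1/11 (n = 1/(-1*10 - 1) = 1/(-10 - 1) = 1/(-11) = -1/11 ≈ -0.090909)
h(n, -9)*L(-4) = √((-1/11)² + (-9)²)*(-4 - 4) = √(1/121 + 81)*(-8) = √(9802/121)*(-8) = (13*√58/11)*(-8) = -104*√58/11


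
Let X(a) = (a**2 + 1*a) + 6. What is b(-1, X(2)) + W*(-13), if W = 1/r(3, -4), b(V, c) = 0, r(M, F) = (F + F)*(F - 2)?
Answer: -13/48 ≈ -0.27083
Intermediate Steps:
X(a) = 6 + a + a**2 (X(a) = (a**2 + a) + 6 = (a + a**2) + 6 = 6 + a + a**2)
r(M, F) = 2*F*(-2 + F) (r(M, F) = (2*F)*(-2 + F) = 2*F*(-2 + F))
W = 1/48 (W = 1/(2*(-4)*(-2 - 4)) = 1/(2*(-4)*(-6)) = 1/48 ≈ 0.020833)
b(-1, X(2)) + W*(-13) = 0 + (1/48)*(-13) = 0 - 13/48 = -13/48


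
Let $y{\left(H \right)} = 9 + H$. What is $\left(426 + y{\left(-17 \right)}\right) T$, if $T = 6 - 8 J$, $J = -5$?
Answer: $19228$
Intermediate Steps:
$T = 46$ ($T = 6 - -40 = 6 + 40 = 46$)
$\left(426 + y{\left(-17 \right)}\right) T = \left(426 + \left(9 - 17\right)\right) 46 = \left(426 - 8\right) 46 = 418 \cdot 46 = 19228$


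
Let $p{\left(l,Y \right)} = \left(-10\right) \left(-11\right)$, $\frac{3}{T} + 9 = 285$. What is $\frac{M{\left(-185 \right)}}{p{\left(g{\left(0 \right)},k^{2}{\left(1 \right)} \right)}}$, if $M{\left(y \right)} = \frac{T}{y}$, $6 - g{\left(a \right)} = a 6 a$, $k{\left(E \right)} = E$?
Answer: $- \frac{1}{1872200} \approx -5.3413 \cdot 10^{-7}$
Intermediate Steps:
$T = \frac{1}{92}$ ($T = \frac{3}{-9 + 285} = \frac{3}{276} = 3 \cdot \frac{1}{276} = \frac{1}{92} \approx 0.01087$)
$g{\left(a \right)} = 6 - 6 a^{2}$ ($g{\left(a \right)} = 6 - a 6 a = 6 - 6 a a = 6 - 6 a^{2}$)
$p{\left(l,Y \right)} = 110$
$M{\left(y \right)} = \frac{1}{92 y}$
$\frac{M{\left(-185 \right)}}{p{\left(g{\left(0 \right)},k^{2}{\left(1 \right)} \right)}} = \frac{\frac{1}{92} \frac{1}{-185}}{110} = \frac{1}{92} \left(- \frac{1}{185}\right) \frac{1}{110} = \left(- \frac{1}{17020}\right) \frac{1}{110} = - \frac{1}{1872200}$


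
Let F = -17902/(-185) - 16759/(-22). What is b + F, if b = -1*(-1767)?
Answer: 10685949/4070 ≈ 2625.5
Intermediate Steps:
F = 3494259/4070 (F = -17902*(-1/185) - 16759*(-1/22) = 17902/185 + 16759/22 = 3494259/4070 ≈ 858.54)
b = 1767
b + F = 1767 + 3494259/4070 = 10685949/4070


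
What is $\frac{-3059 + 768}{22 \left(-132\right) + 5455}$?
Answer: $- \frac{2291}{2551} \approx -0.89808$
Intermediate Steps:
$\frac{-3059 + 768}{22 \left(-132\right) + 5455} = - \frac{2291}{-2904 + 5455} = - \frac{2291}{2551}$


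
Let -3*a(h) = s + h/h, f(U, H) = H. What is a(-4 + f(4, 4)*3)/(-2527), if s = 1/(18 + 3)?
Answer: 22/159201 ≈ 0.00013819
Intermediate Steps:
s = 1/21 ≈ 0.047619
a(h) = -22/63 (a(h) = -(1/21 + h/h)/3 = -(1/21 + 1)/3 = -1/3*22/21 = -22/63)
a(-4 + f(4, 4)*3)/(-2527) = -22/63/(-2527) = -22/63*(-1/2527) = 22/159201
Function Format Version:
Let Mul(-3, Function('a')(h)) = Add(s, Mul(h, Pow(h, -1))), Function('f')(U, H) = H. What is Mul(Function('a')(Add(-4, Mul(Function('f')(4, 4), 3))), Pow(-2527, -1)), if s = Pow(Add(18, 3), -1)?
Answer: Rational(22, 159201) ≈ 0.00013819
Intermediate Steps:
s = Rational(1, 21) (s = Pow(21, -1) = Rational(1, 21) ≈ 0.047619)
Function('a')(h) = Rational(-22, 63) (Function('a')(h) = Mul(Rational(-1, 3), Add(Rational(1, 21), Mul(h, Pow(h, -1)))) = Mul(Rational(-1, 3), Add(Rational(1, 21), 1)) = Mul(Rational(-1, 3), Rational(22, 21)) = Rational(-22, 63))
Mul(Function('a')(Add(-4, Mul(Function('f')(4, 4), 3))), Pow(-2527, -1)) = Mul(Rational(-22, 63), Pow(-2527, -1)) = Mul(Rational(-22, 63), Rational(-1, 2527)) = Rational(22, 159201)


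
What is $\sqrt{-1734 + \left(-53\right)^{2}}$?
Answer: $5 \sqrt{43} \approx 32.787$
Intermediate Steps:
$\sqrt{-1734 + \left(-53\right)^{2}} = \sqrt{-1734 + 2809} = \sqrt{1075} = 5 \sqrt{43}$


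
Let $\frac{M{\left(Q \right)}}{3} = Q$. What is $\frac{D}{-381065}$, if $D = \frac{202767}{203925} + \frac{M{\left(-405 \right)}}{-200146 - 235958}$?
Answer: $- \frac{364918801}{139461177931000} \approx -2.6166 \cdot 10^{-6}$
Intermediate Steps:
$M{\left(Q \right)} = 3 Q$
$D = \frac{364918801}{365977400}$ ($D = \frac{202767}{203925} + \frac{3 \left(-405\right)}{-200146 - 235958} = 202767 \cdot \frac{1}{203925} - \frac{1215}{-200146 - 235958} = \frac{67589}{67975} - \frac{1215}{-436104} = \frac{67589}{67975} - - \frac{15}{5384} = \frac{67589}{67975} + \frac{15}{5384} = \frac{364918801}{365977400} \approx 0.99711$)
$\frac{D}{-381065} = \frac{364918801}{365977400 \left(-381065\right)} = \frac{364918801}{365977400} \left(- \frac{1}{381065}\right) = - \frac{364918801}{139461177931000}$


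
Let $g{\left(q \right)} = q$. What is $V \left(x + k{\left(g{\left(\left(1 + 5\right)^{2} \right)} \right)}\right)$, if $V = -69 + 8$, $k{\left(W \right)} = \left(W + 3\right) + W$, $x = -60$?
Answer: $-915$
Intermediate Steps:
$k{\left(W \right)} = 3 + 2 W$ ($k{\left(W \right)} = \left(3 + W\right) + W = 3 + 2 W$)
$V = -61$
$V \left(x + k{\left(g{\left(\left(1 + 5\right)^{2} \right)} \right)}\right) = - 61 \left(-60 + \left(3 + 2 \left(1 + 5\right)^{2}\right)\right) = - 61 \left(-60 + \left(3 + 2 \cdot 6^{2}\right)\right) = - 61 \left(-60 + \left(3 + 2 \cdot 36\right)\right) = - 61 \left(-60 + \left(3 + 72\right)\right) = - 61 \left(-60 + 75\right) = \left(-61\right) 15 = -915$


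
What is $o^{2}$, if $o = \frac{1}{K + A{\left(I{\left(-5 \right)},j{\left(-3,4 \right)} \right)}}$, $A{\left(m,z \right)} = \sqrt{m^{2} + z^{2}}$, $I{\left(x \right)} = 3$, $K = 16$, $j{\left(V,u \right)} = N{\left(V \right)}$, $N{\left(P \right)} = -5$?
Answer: $\frac{1}{\left(16 + \sqrt{34}\right)^{2}} \approx 0.0020982$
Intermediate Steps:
$j{\left(V,u \right)} = -5$
$o = \frac{1}{16 + \sqrt{34}}$ ($o = \frac{1}{16 + \sqrt{3^{2} + \left(-5\right)^{2}}} = \frac{1}{16 + \sqrt{9 + 25}} = \frac{1}{16 + \sqrt{34}} \approx 0.045807$)
$o^{2} = \left(\frac{8}{111} - \frac{\sqrt{34}}{222}\right)^{2}$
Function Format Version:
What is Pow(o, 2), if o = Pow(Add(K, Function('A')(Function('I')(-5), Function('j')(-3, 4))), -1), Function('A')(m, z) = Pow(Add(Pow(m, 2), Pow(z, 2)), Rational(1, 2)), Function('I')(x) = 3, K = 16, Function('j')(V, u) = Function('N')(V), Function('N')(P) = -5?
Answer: Pow(Add(16, Pow(34, Rational(1, 2))), -2) ≈ 0.0020982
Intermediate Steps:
Function('j')(V, u) = -5
o = Pow(Add(16, Pow(34, Rational(1, 2))), -1) (o = Pow(Add(16, Pow(Add(Pow(3, 2), Pow(-5, 2)), Rational(1, 2))), -1) = Pow(Add(16, Pow(Add(9, 25), Rational(1, 2))), -1) = Pow(Add(16, Pow(34, Rational(1, 2))), -1) ≈ 0.045807)
Pow(o, 2) = Pow(Add(Rational(8, 111), Mul(Rational(-1, 222), Pow(34, Rational(1, 2)))), 2)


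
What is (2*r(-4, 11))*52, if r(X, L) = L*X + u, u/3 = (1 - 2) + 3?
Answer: -3952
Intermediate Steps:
u = 6 (u = 3*((1 - 2) + 3) = 3*(-1 + 3) = 3*2 = 6)
r(X, L) = 6 + L*X (r(X, L) = L*X + 6 = 6 + L*X)
(2*r(-4, 11))*52 = (2*(6 + 11*(-4)))*52 = (2*(6 - 44))*52 = (2*(-38))*52 = -76*52 = -3952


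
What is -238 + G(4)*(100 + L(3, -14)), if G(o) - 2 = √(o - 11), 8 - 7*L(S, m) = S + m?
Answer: -228/7 + 719*I*√7/7 ≈ -32.571 + 271.76*I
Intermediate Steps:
L(S, m) = 8/7 - S/7 - m/7 (L(S, m) = 8/7 - (S + m)/7 = 8/7 + (-S/7 - m/7) = 8/7 - S/7 - m/7)
G(o) = 2 + √(-11 + o) (G(o) = 2 + √(o - 11) = 2 + √(-11 + o))
-238 + G(4)*(100 + L(3, -14)) = -238 + (2 + √(-11 + 4))*(100 + (8/7 - ⅐*3 - ⅐*(-14))) = -238 + (2 + √(-7))*(100 + (8/7 - 3/7 + 2)) = -238 + (2 + I*√7)*(100 + 19/7) = -238 + (2 + I*√7)*(719/7) = -238 + (1438/7 + 719*I*√7/7) = -228/7 + 719*I*√7/7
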